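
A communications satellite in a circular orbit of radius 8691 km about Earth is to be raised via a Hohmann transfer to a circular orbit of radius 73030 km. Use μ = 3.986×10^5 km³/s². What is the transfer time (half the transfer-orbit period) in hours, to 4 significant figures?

t = 11.42 hours

Semi-major axis of the transfer orbit: a_t = (8691 + 73030)/2 = 40860.5 km.
By Kepler's third law the transfer-orbit period is T = 2π√(a_t³/μ), so t = T/2 = 41100 s.
Converting: 41100 s ÷ 3600 s/hour = 11.42 hours.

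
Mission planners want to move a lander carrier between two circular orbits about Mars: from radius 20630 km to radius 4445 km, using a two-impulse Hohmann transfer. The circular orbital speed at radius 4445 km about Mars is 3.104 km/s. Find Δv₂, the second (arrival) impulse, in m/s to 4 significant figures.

Δv₂ = 877.7 m/s

From the circular-orbit relation v² = μ/r at r = 4445 km: μ = v²r = (3.104)² × 4445 = 42826.8 km³/s².
Transfer-ellipse semi-major axis a_t = (r₁ + r₂)/2 = (20630 + 4445)/2 = 12537.5 km.
Circular speed at r = 4445 km: v_c = √(μ/r) = 3.1040 km/s.
Transfer-orbit speed at the same r (vis-viva, a = a_t): v_t = √[μ(2/r − 1/a_t)] = 3.9817 km/s.
Δv₂ = |v_t − v_c| = |3.9817 − 3.1040| = 0.8777 km/s.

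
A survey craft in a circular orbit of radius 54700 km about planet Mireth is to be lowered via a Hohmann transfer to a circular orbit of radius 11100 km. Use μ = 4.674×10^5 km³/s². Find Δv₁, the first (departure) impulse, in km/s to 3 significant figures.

Transfer-ellipse semi-major axis a_t = (r₁ + r₂)/2 = (54700 + 11100)/2 = 32900 km.
On the circular orbit at r = 54700 km, v_c = √(μ/r) = 2.923 km/s.
Transfer-orbit speed at the same r (vis-viva, a = a_t): v_t = √[μ(2/r − 1/a_t)] = 1.698 km/s.
Δv₁ = |v_t − v_c| = |1.698 − 2.923| = 1.225 km/s.

Δv₁ = 1.23 km/s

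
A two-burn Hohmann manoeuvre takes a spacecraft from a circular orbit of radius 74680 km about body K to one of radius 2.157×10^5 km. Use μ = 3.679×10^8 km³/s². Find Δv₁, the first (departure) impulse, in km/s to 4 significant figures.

Δv₁ = 15.36 km/s

Semi-major axis of the transfer orbit: a_t = (74680 + 2.157×10^5)/2 = 1.4519×10^5 km.
Circular speed at r = 74680 km: v_c = √(μ/r) = 70.19 km/s.
Transfer-orbit speed at the same r (vis-viva, a = a_t): v_t = √[μ(2/r − 1/a_t)] = 85.55 km/s.
Δv₁ = |v_t − v_c| = |85.55 − 70.19| = 15.36 km/s.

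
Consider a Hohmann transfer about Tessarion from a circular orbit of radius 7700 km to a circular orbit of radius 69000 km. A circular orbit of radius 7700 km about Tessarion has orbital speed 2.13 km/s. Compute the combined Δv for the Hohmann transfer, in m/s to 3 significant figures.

From the circular-orbit relation v² = μ/r at r = 7700 km: μ = v²r = (2.13)² × 7700 = 34934.1 km³/s².
Transfer-ellipse semi-major axis a_t = (r₁ + r₂)/2 = (7700 + 69000)/2 = 38350 km.
Circular speed at r₁: v₁ = √(μ/r₁) = √(34934.1/7700) = 2.1300 km/s.
Transfer-orbit speed at r₁ (v² = μ(2/r − 1/a)): v_p = √[μ(2/r₁ − 1/a_t)] = 2.8571 km/s.
First burn Δv₁ = |v_p − v₁| = 0.7271 km/s.
At r₂, v₂ = √(μ/r₂) = 0.7115 km/s.
Transfer-orbit speed at r₂: v_a = √[μ(2/r₂ − 1/a_t)] = 0.3188 km/s.
Second burn Δv₂ = |v₂ − v_a| = 0.3927 km/s.
Δv = Δv₁ + Δv₂ = 0.7271 + 0.3927 = 1.120 km/s.

Δv = 1120 m/s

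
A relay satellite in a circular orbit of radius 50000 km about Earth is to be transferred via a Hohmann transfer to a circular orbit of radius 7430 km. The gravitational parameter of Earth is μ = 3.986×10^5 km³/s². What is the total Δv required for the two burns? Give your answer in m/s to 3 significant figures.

Δv = 3730 m/s

Transfer-ellipse semi-major axis a_t = (r₁ + r₂)/2 = (50000 + 7430)/2 = 28715 km.
At r₁ the circular-orbit speed is v₁ = √(μ/r₁) = 2.823 km/s.
Transfer-orbit speed at r₁ (vis-viva equation): v_a = √[μ(2/r₁ − 1/a_t)] = 1.436 km/s.
First burn Δv₁ = |v_a − v₁| = 1.387 km/s.
At r₂, v₂ = √(μ/r₂) = 7.324 km/s.
Transfer-orbit speed at r₂: v_p = √[μ(2/r₂ − 1/a_t)] = 9.665 km/s.
Second burn Δv₂ = |v₂ − v_p| = 2.341 km/s.
Total Δv = Δv₁ + Δv₂ = 3.728 km/s.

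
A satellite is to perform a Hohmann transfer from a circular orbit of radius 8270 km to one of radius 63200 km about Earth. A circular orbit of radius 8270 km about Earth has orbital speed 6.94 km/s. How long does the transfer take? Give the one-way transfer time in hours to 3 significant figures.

t = 9.34 hours

From the circular-orbit relation v² = μ/r at r = 8270 km: μ = v²r = (6.94)² × 8270 = 3.98313×10^5 km³/s².
Transfer-ellipse semi-major axis a_t = (r₁ + r₂)/2 = (8270 + 63200)/2 = 35735 km.
Transfer time t = π√(a_t³/μ) = π√((35735)³ / 3.98313×10^5) = 33630 s.
Converting: 33630 s ÷ 3600 s/hour = 9.34 hours.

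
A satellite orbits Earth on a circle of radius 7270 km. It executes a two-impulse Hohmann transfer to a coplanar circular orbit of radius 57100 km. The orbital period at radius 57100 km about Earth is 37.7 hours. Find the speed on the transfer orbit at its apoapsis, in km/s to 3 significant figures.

v = 1.26 km/s

From Kepler's third law T² = 4π²r³/μ at r = 57100 km, T = 37.7 hours = 37.7 × 3600 s = 1.3572×10^5 s: μ = 4π²r³/T² = 3.99007×10^5 km³/s².
The Hohmann ellipse has a_t = (r₁ + r₂)/2 = 32185 km.
The apoapsis of the transfer ellipse is at r = 57100 km.
Applying v² = μ(2/r − 1/a_t): v = 1.256 km/s.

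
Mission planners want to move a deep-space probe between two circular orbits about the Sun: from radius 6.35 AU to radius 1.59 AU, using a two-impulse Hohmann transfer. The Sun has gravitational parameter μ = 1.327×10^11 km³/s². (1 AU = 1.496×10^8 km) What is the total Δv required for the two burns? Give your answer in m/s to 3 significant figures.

Δv = 10600 m/s

In km: r₁ = 6.35 × 1.496×10^8 = 9.4996×10^8 km; r₂ = 1.59 × 1.496×10^8 = 2.37864×10^8 km.
Semi-major axis of the transfer orbit: a_t = (9.4996×10^8 + 2.37864×10^8)/2 = 5.93912×10^8 km.
Circular speed at r₁: v₁ = √(μ/r₁) = √(1.327×10^11/9.4996×10^8) = 11.819 km/s.
Transfer-orbit speed at r₁ (vis-viva equation): v_a = √[μ(2/r₁ − 1/a_t)] = 7.4797 km/s.
First burn Δv₁ = |v_a − v₁| = 4.339 km/s.
Circular speed at r₂: v₂ = √(μ/r₂) = 23.620 km/s.
Transfer-orbit speed at r₂: v_p = √[μ(2/r₂ − 1/a_t)] = 29.872 km/s.
Second burn Δv₂ = |v₂ − v_p| = 6.252 km/s.
Total Δv = Δv₁ + Δv₂ = 10.59 km/s.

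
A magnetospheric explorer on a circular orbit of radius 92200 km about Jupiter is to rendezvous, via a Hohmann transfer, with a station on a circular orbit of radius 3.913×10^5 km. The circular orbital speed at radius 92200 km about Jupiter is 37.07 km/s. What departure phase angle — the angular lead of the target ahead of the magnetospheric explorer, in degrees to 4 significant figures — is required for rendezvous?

φ = 92.59°

From the circular-orbit relation v² = μ/r at r = 92200 km: μ = v²r = (37.07)² × 92200 = 1.26700×10^8 km³/s².
Transfer-ellipse semi-major axis a_t = (r₁ + r₂)/2 = (92200 + 3.913×10^5)/2 = 2.4175×10^5 km.
The half-period of the transfer ellipse is t = π√(a_t³/μ) = 33175 s.
Target angular speed ω₂ = √(μ/r₂³) = 4.5986×10^-5 rad/s.
Angle swept by the target during transfer: ω₂·t = 1.5256 rad = 87.41°.
Arrival is 180° from departure on the ellipse, so φ = 180° − 87.41° = 92.59°.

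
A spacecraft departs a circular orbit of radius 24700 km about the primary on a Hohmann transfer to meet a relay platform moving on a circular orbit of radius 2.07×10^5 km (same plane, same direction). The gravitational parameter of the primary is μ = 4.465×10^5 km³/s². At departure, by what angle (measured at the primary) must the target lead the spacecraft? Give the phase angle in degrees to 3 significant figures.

Semi-major axis of the transfer orbit: a_t = (24700 + 2.070×10^5)/2 = 1.1585×10^5 km.
The half-period of the transfer ellipse is t = π√(a_t³/μ) = 1.8539×10^5 s.
Target angular speed ω₂ = √(μ/r₂³) = 7.0950×10^-6 rad/s.
Angle swept by the target during transfer: ω₂·t = 1.3153 rad = 75.36°.
The spacecraft traverses 180° on the transfer ellipse, so the target must lead by 180° − 75.36° = 105°.

φ = 105°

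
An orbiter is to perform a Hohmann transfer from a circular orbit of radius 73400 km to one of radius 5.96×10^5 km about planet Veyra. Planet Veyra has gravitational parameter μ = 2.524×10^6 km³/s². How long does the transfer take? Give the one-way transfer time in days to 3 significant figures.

Semi-major axis of the transfer orbit: a_t = (73400 + 5.960×10^5)/2 = 3.347×10^5 km.
By Kepler's third law the transfer-orbit period is T = 2π√(a_t³/μ), so t = T/2 = 3.829×10^5 s.
Converting: 3.829×10^5 s ÷ 86400 s/day = 4.43 days.

t = 4.43 days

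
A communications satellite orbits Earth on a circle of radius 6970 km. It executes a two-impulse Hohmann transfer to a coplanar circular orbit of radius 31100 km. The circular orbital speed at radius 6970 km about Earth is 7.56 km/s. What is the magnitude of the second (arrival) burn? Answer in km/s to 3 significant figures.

Δv₂ = 1.41 km/s

From the circular-orbit relation v² = μ/r at r = 6970 km: μ = v²r = (7.56)² × 6970 = 3.98361×10^5 km³/s².
Semi-major axis of the transfer orbit: a_t = (6970 + 31100)/2 = 19035 km.
On the circular orbit at r = 31100 km, v_c = √(μ/r) = 3.579 km/s.
Transfer-orbit speed at the same r (vis-viva, a = a_t): v_t = √[μ(2/r − 1/a_t)] = 2.166 km/s.
Δv₂ = |v_t − v_c| = |2.166 − 3.579| = 1.413 km/s.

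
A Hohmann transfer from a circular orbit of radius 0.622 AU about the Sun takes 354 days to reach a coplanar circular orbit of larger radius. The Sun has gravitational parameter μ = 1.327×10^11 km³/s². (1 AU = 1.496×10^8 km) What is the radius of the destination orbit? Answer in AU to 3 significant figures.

r₂ = 2.49 AU

In km: r₁ = 0.622 × 1.496×10^8 = 9.30512×10^7 km.
Transfer time t = 354 days = 3.05856×10^7 s, and t = π√(a_t³/μ).
So a_t = (μ t²/π²)^(1/3) = (1.327×10^11 × (3.05856×10^7)² / π²)^(1/3) = 2.3256×10^8 km.
Since a_t = (r₁ + r₂)/2, r₂ = 2a_t − r₁ = 2×2.3256×10^8 − 9.30512×10^7 = 3.720688×10^8 km.
In AU: r₂ = 3.720688×10^8 / 1.496×10^8 = 2.49 AU.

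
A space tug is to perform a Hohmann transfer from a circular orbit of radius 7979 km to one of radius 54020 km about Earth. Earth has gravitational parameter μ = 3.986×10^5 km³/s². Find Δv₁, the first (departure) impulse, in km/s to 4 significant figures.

The Hohmann ellipse has a_t = (r₁ + r₂)/2 = 30999.5 km.
Circular speed at r = 7979 km: v_c = √(μ/r) = 7.068 km/s.
Transfer-orbit speed at the same r (vis-viva, a = a_t): v_t = √[μ(2/r − 1/a_t)] = 9.330 km/s.
Δv₁ = |v_t − v_c| = |9.330 − 7.068| = 2.262 km/s.

Δv₁ = 2.262 km/s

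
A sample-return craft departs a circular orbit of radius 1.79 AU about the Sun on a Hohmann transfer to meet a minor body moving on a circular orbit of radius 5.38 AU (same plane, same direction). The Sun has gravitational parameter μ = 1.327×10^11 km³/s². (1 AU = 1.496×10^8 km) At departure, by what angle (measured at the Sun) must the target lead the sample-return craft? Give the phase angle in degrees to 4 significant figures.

In km: r₁ = 1.79 × 1.496×10^8 = 2.67784×10^8 km; r₂ = 5.38 × 1.496×10^8 = 8.04848×10^8 km.
The Hohmann ellipse has a_t = (r₁ + r₂)/2 = 5.36316×10^8 km.
Transfer time t = π√(a_t³/μ) = 1.07114×10^8 s.
The target's mean motion on its circular orbit is ω₂ = √(μ/r₂³) = 1.59538×10^-8 rad/s.
Angle swept by the target during transfer: ω₂·t = 1.7089 rad = 97.91°.
Arrival is 180° from departure on the ellipse, so φ = 180° − 97.91° = 82.09°.

φ = 82.09°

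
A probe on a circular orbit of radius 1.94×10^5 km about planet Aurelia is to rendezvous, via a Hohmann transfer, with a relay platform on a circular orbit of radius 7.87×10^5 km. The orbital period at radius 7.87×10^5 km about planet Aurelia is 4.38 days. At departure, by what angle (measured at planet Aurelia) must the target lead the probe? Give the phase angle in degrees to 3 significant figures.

φ = 91.4°

From Kepler's third law T² = 4π²r³/μ at r = 7.87×10^5 km, T = 4.38 days = 4.38 × 86400 s = 3.78432×10^5 s: μ = 4π²r³/T² = 1.34372×10^8 km³/s².
Transfer-ellipse semi-major axis a_t = (r₁ + r₂)/2 = (1.940×10^5 + 7.870×10^5)/2 = 4.905×10^5 km.
Transfer time t = π√(a_t³/μ) = 93101 s.
Target angular speed ω₂ = √(μ/r₂³) = 1.6603×10^-5 rad/s.
Angle swept by the target during transfer: ω₂·t = 1.5458 rad = 88.57°.
Arrival is 180° from departure on the ellipse, so φ = 180° − 88.57° = 91.4°.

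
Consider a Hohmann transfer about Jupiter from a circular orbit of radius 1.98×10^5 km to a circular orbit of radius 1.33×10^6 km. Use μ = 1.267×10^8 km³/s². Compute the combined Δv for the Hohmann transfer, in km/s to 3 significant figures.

The Hohmann ellipse has a_t = (r₁ + r₂)/2 = 7.640×10^5 km.
At r₁ the circular-orbit speed is v₁ = √(μ/r₁) = 25.30 km/s.
On the transfer ellipse at r₁, vis-viva equation gives v_p = √[μ(2/r₁ − 1/a_t)] = 33.38 km/s.
First burn Δv₁ = |v_p − v₁| = 8.080 km/s.
At r₂, v₂ = √(μ/r₂) = 9.76028 km/s.
Transfer-orbit speed at r₂: v_a = √[μ(2/r₂ − 1/a_t)] = 4.96876 km/s.
Second burn Δv₂ = |v₂ − v_a| = 4.792 km/s.
Δv = Δv₁ + Δv₂ = 8.080 + 4.792 = 12.87 km/s.

Δv = 12.9 km/s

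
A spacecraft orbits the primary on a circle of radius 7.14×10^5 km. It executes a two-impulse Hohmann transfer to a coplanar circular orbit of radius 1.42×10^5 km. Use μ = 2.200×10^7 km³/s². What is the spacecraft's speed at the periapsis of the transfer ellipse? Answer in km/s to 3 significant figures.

Semi-major axis of the transfer orbit: a_t = (7.140×10^5 + 1.420×10^5)/2 = 4.280×10^5 km.
The periapsis of the transfer ellipse is at r = 1.420×10^5 km.
Applying v² = μ(2/r − 1/a_t): v = 16.08 km/s.

v = 16.1 km/s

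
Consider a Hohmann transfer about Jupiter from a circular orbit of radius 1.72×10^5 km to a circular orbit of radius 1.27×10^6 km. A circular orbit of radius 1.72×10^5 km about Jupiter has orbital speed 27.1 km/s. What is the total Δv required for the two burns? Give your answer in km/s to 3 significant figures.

Δv = 14.0 km/s

From the circular-orbit relation v² = μ/r at r = 1.72×10^5 km: μ = v²r = (27.1)² × 1.72×10^5 = 1.26319×10^8 km³/s².
Semi-major axis of the transfer orbit: a_t = (1.720×10^5 + 1.270×10^6)/2 = 7.210×10^5 km.
At r₁ the circular-orbit speed is v₁ = √(μ/r₁) = 27.100 km/s.
On the transfer ellipse at r₁, vis-viva equation gives v_p = √[μ(2/r₁ − 1/a_t)] = 35.967 km/s.
First burn Δv₁ = |v_p − v₁| = 8.867 km/s.
Circular speed at r₂: v₂ = √(μ/r₂) = 9.973 km/s.
Transfer-orbit speed at r₂: v_a = √[μ(2/r₂ − 1/a_t)] = 4.871 km/s.
Second burn Δv₂ = |v₂ − v_a| = 5.102 km/s.
Δv = Δv₁ + Δv₂ = 8.867 + 5.102 = 13.97 km/s.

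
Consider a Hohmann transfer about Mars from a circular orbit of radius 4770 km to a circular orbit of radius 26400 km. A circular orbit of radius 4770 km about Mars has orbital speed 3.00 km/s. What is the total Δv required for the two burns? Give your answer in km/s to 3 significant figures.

Δv = 1.47 km/s

From the circular-orbit relation v² = μ/r at r = 4770 km: μ = v²r = (3.00)² × 4770 = 42930.0 km³/s².
Semi-major axis of the transfer orbit: a_t = (4770 + 26400)/2 = 15585 km.
Circular speed at r₁: v₁ = √(μ/r₁) = √(42930.0/4770) = 3.0000 km/s.
On the transfer ellipse at r₁, v² = μ(2/r − 1/a) gives v_p = √[μ(2/r₁ − 1/a_t)] = 3.9045 km/s.
First burn Δv₁ = |v_p − v₁| = 0.9045 km/s.
Circular speed at r₂: v₂ = √(μ/r₂) = 1.2752 km/s.
Transfer-orbit speed at r₂: v_a = √[μ(2/r₂ − 1/a_t)] = 0.70548 km/s.
Second burn Δv₂ = |v₂ − v_a| = 0.5697 km/s.
Total Δv = Δv₁ + Δv₂ = 1.474 km/s.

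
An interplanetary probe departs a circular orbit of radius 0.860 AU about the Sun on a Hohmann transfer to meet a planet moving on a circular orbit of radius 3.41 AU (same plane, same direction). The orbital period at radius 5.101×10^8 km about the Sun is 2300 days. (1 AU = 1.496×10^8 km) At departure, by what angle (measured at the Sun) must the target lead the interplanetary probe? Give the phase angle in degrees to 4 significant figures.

φ = 90.83°

From Kepler's third law T² = 4π²r³/μ at r = 5.101×10^8 km, T = 2300 days = 2300 × 86400 s = 1.9872×10^8 s: μ = 4π²r³/T² = 1.32691×10^11 km³/s².
In km: r₁ = 0.860 × 1.496×10^8 = 1.28656×10^8 km; r₂ = 3.41 × 1.496×10^8 = 5.10136×10^8 km.
Semi-major axis of the transfer orbit: a_t = (1.28656×10^8 + 5.10136×10^8)/2 = 3.19396×10^8 km.
The half-period of the transfer ellipse is t = π√(a_t³/μ) = 4.92292×10^7 s.
The target's mean motion on its circular orbit is ω₂ = √(μ/r₂³) = 3.16149×10^-8 rad/s.
Angle swept by the target during transfer: ω₂·t = 1.55638 rad = 89.17°.
Arrival is 180° from departure on the ellipse, so φ = 180° − 89.17° = 90.83°.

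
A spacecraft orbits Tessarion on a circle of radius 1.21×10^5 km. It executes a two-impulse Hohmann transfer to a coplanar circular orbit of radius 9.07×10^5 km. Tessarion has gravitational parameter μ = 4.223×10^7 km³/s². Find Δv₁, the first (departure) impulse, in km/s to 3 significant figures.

The Hohmann ellipse has a_t = (r₁ + r₂)/2 = 5.140×10^5 km.
Circular speed at r = 1.210×10^5 km: v_c = √(μ/r) = 18.6818 km/s.
Vis-viva on the transfer ellipse at r = 1.210×10^5 km gives v_t = √[μ(2/r − 1/a_t)] = 24.8165 km/s.
Δv₁ = |v_t − v_c| = |24.8165 − 18.6818| = 6.135 km/s.

Δv₁ = 6.13 km/s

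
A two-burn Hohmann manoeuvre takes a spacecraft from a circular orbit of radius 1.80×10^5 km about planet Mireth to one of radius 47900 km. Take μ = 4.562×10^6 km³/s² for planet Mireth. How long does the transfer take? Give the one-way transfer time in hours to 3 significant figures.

t = 15.7 hours

The Hohmann ellipse has a_t = (r₁ + r₂)/2 = 1.1395×10^5 km.
Half the transfer-orbit period gives t = π√(a_t³/μ) = 56580 s.
Converting: 56580 s ÷ 3600 s/hour = 15.7 hours.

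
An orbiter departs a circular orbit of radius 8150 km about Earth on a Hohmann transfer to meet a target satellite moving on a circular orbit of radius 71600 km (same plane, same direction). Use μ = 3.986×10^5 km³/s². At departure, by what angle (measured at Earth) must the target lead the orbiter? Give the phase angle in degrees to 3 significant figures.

Transfer-ellipse semi-major axis a_t = (r₁ + r₂)/2 = (8150 + 71600)/2 = 39875 km.
The half-period of the transfer ellipse is t = π√(a_t³/μ) = 39622 s.
Target angular speed ω₂ = √(μ/r₂³) = 3.2953×10^-5 rad/s.
Angle swept by the target during transfer: ω₂·t = 1.3057 rad = 74.81°.
The orbiter traverses 180° on the transfer ellipse, so the target must lead by 180° − 74.81° = 105°.

φ = 105°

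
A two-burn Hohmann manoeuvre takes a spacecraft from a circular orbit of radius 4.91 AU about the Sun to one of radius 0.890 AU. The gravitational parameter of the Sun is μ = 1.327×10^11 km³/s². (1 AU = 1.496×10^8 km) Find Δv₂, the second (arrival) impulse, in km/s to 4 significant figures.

Δv₂ = 9.509 km/s

In km: r₁ = 4.91 × 1.496×10^8 = 7.34536×10^8 km; r₂ = 0.890 × 1.496×10^8 = 1.33144×10^8 km.
The Hohmann ellipse has a_t = (r₁ + r₂)/2 = 4.3384×10^8 km.
On the circular orbit at r = 1.33144×10^8 km, v_c = √(μ/r) = 31.570 km/s.
Vis-viva on the transfer ellipse at r = 1.33144×10^8 km gives v_t = √[μ(2/r − 1/a_t)] = 41.079 km/s.
Δv₂ = |v_t − v_c| = |41.079 − 31.570| = 9.509 km/s.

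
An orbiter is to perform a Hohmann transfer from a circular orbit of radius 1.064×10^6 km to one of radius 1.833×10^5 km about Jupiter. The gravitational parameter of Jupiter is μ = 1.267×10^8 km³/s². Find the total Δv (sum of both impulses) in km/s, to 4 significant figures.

Transfer-ellipse semi-major axis a_t = (r₁ + r₂)/2 = (1.064×10^6 + 1.833×10^5)/2 = 6.2365×10^5 km.
At r₁ the circular-orbit speed is v₁ = √(μ/r₁) = 10.912 km/s.
Transfer-orbit speed at r₁ (v² = μ(2/r − 1/a)): v_a = √[μ(2/r₁ − 1/a_t)] = 5.9160 km/s.
First burn Δv₁ = |v_a − v₁| = 4.996 km/s.
At r₂, v₂ = √(μ/r₂) = 26.29 km/s.
Transfer-orbit speed at r₂: v_p = √[μ(2/r₂ − 1/a_t)] = 34.34 km/s.
Second burn Δv₂ = |v₂ − v_p| = 8.050 km/s.
Δv = Δv₁ + Δv₂ = 4.996 + 8.050 = 13.05 km/s.

Δv = 13.05 km/s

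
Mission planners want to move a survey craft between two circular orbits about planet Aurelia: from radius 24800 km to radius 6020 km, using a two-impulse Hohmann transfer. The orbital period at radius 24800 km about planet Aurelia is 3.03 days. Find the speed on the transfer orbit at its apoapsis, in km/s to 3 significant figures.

From Kepler's third law T² = 4π²r³/μ at r = 24800 km, T = 3.03 days = 3.03 × 86400 s = 2.61792×10^5 s: μ = 4π²r³/T² = 8786.22 km³/s².
The Hohmann ellipse has a_t = (r₁ + r₂)/2 = 15410 km.
The apoapsis of the transfer ellipse is at r = 24800 km.
Applying v² = μ(2/r − 1/a_t): v = 0.3720 km/s.

v = 0.372 km/s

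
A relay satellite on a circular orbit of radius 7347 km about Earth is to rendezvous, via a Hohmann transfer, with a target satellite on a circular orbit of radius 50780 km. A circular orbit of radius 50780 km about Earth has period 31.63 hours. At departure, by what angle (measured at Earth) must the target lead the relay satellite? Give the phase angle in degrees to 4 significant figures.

φ = 102.1°

From Kepler's third law T² = 4π²r³/μ at r = 50780 km, T = 31.63 hours = 31.63 × 3600 s = 1.13868×10^5 s: μ = 4π²r³/T² = 3.98689×10^5 km³/s².
Semi-major axis of the transfer orbit: a_t = (7347 + 50780)/2 = 29063.5 km.
The half-period of the transfer ellipse is t = π√(a_t³/μ) = 24652 s.
The target's mean motion on its circular orbit is ω₂ = √(μ/r₂³) = 5.5180×10^-5 rad/s.
Angle swept by the target during transfer: ω₂·t = 1.3603 rad = 77.94°.
Arrival is 180° from departure on the ellipse, so φ = 180° − 77.94° = 102.1°.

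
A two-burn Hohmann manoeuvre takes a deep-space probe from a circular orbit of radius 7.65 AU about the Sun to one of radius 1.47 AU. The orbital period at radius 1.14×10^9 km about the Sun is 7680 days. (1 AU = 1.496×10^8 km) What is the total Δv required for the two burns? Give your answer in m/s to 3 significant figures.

From Kepler's third law T² = 4π²r³/μ at r = 1.14×10^9 km, T = 7680 days = 7680 × 86400 s = 6.63552×10^8 s: μ = 4π²r³/T² = 1.32839×10^11 km³/s².
In km: r₁ = 7.65 × 1.496×10^8 = 1.14444×10^9 km; r₂ = 1.47 × 1.496×10^8 = 2.19912×10^8 km.
Transfer-ellipse semi-major axis a_t = (r₁ + r₂)/2 = (1.14444×10^9 + 2.19912×10^8)/2 = 6.82176×10^8 km.
At r₁ the circular-orbit speed is v₁ = √(μ/r₁) = 10.774 km/s.
On the transfer ellipse at r₁, vis-viva equation gives v_a = √[μ(2/r₁ − 1/a_t)] = 6.1170 km/s.
First burn Δv₁ = |v_a − v₁| = 4.657 km/s.
Circular speed at r₂: v₂ = √(μ/r₂) = 24.578 km/s.
Transfer-orbit speed at r₂: v_p = √[μ(2/r₂ − 1/a_t)] = 31.834 km/s.
Second burn Δv₂ = |v₂ − v_p| = 7.256 km/s.
Δv = Δv₁ + Δv₂ = 4.657 + 7.256 = 11.91 km/s.

Δv = 11900 m/s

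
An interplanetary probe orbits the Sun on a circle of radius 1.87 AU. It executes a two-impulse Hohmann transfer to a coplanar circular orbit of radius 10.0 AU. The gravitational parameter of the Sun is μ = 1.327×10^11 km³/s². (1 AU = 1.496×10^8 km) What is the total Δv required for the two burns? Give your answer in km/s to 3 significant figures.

In km: r₁ = 1.87 × 1.496×10^8 = 2.79752×10^8 km; r₂ = 10.0 × 1.496×10^8 = 1.496×10^9 km.
Transfer-ellipse semi-major axis a_t = (r₁ + r₂)/2 = (2.79752×10^8 + 1.496×10^9)/2 = 8.87876×10^8 km.
Circular speed at r₁: v₁ = √(μ/r₁) = √(1.327×10^11/2.79752×10^8) = 21.780 km/s.
On the transfer ellipse at r₁, vis-viva equation gives v_p = √[μ(2/r₁ − 1/a_t)] = 28.271 km/s.
First burn Δv₁ = |v_p − v₁| = 6.491 km/s.
Circular speed at r₂: v₂ = √(μ/r₂) = 9.4182 km/s.
Transfer-orbit speed at r₂: v_a = √[μ(2/r₂ − 1/a_t)] = 5.2866 km/s.
Second burn Δv₂ = |v₂ − v_a| = 4.132 km/s.
Δv = Δv₁ + Δv₂ = 6.491 + 4.132 = 10.62 km/s.

Δv = 10.6 km/s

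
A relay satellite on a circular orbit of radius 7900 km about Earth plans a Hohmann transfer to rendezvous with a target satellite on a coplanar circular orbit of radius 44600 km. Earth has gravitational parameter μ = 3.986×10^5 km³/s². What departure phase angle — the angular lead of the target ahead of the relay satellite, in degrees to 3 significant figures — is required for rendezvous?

Transfer-ellipse semi-major axis a_t = (r₁ + r₂)/2 = (7900 + 44600)/2 = 26250 km.
Transfer time t = π√(a_t³/μ) = 21162.9 s.
Target angular speed ω₂ = √(μ/r₂³) = 6.70296×10^-5 rad/s.
Angle swept by the target during transfer: ω₂·t = 1.41854 rad = 81.28°.
Arrival is 180° from departure on the ellipse, so φ = 180° − 81.28° = 98.7°.

φ = 98.7°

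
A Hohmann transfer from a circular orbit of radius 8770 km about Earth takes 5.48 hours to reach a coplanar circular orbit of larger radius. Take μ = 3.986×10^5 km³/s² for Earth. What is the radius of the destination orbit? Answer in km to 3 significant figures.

r₂ = 41300 km

Transfer time t = 5.48 hours = 19728 s, and t = π√(a_t³/μ).
So a_t = (μ t²/π²)^(1/3) = (3.986×10^5 × (19728)² / π²)^(1/3) = 25050 km.
Since a_t = (r₁ + r₂)/2, r₂ = 2a_t − r₁ = 2×25050 − 8770 = 41330 km.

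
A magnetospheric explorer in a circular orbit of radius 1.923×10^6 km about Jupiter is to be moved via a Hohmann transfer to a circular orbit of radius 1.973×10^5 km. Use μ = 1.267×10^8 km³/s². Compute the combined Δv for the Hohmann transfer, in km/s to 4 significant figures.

The Hohmann ellipse has a_t = (r₁ + r₂)/2 = 1.06015×10^6 km.
Circular speed at r₁: v₁ = √(μ/r₁) = √(1.267×10^8/1.923×10^6) = 8.117 km/s.
Transfer-orbit speed at r₁ (v² = μ(2/r − 1/a)): v_a = √[μ(2/r₁ − 1/a_t)] = 3.502 km/s.
First burn Δv₁ = |v_a − v₁| = 4.615 km/s.
At r₂, v₂ = √(μ/r₂) = 25.341 km/s.
Transfer-orbit speed at r₂: v_p = √[μ(2/r₂ − 1/a_t)] = 34.130 km/s.
Second burn Δv₂ = |v₂ − v_p| = 8.789 km/s.
Total Δv = Δv₁ + Δv₂ = 13.40 km/s.

Δv = 13.40 km/s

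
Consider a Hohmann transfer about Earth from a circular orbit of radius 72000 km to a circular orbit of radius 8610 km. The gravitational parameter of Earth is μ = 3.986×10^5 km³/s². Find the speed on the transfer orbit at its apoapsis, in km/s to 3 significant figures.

Semi-major axis of the transfer orbit: a_t = (72000 + 8610)/2 = 40305 km.
The apoapsis of the transfer ellipse is at r = 72000 km.
From the vis-viva equation, v = √[μ(2/r − 1/a_t)] = 1.087 km/s.

v = 1.09 km/s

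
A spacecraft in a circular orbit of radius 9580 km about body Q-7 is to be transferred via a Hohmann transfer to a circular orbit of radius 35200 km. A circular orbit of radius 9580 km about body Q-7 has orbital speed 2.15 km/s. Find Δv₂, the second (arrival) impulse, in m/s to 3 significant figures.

From the circular-orbit relation v² = μ/r at r = 9580 km: μ = v²r = (2.15)² × 9580 = 44283.5 km³/s².
Semi-major axis of the transfer orbit: a_t = (9580 + 35200)/2 = 22390 km.
On the circular orbit at r = 35200 km, v_c = √(μ/r) = 1.12163 km/s.
Vis-viva on the transfer ellipse at r = 35200 km gives v_t = √[μ(2/r − 1/a_t)] = 0.733678 km/s.
Δv₂ = |v_t − v_c| = |0.733678 − 1.12163| = 0.3880 km/s.

Δv₂ = 388 m/s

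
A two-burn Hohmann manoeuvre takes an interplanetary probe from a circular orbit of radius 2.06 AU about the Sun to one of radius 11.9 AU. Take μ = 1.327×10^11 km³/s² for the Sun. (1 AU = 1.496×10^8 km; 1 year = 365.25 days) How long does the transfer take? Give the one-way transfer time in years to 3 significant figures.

t = 9.22 years

In km: r₁ = 2.06 × 1.496×10^8 = 3.08176×10^8 km; r₂ = 11.9 × 1.496×10^8 = 1.78024×10^9 km.
Semi-major axis of the transfer orbit: a_t = (3.08176×10^8 + 1.78024×10^9)/2 = 1.044208×10^9 km.
Half the transfer-orbit period gives t = π√(a_t³/μ) = 2.910×10^8 s.
Converting: 2.910×10^8 s ÷ 3.15576×10^7 s/year (365.25 × 86400) = 9.22 years.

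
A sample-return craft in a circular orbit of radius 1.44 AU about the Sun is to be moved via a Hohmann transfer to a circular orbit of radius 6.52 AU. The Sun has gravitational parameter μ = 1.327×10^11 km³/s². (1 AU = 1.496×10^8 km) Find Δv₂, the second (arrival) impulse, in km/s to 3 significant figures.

Δv₂ = 4.65 km/s

In km: r₁ = 1.44 × 1.496×10^8 = 2.15424×10^8 km; r₂ = 6.52 × 1.496×10^8 = 9.75392×10^8 km.
Semi-major axis of the transfer orbit: a_t = (2.15424×10^8 + 9.75392×10^8)/2 = 5.95408×10^8 km.
Circular speed at r = 9.75392×10^8 km: v_c = √(μ/r) = 11.664 km/s.
Transfer-orbit speed at the same r (vis-viva, a = a_t): v_t = √[μ(2/r − 1/a_t)] = 7.0159 km/s.
Δv₂ = |v_t − v_c| = |7.0159 − 11.664| = 4.648 km/s.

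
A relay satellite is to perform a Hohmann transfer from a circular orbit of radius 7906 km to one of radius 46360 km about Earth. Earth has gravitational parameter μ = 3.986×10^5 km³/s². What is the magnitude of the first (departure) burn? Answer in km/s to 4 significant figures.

Δv₁ = 2.181 km/s

The Hohmann ellipse has a_t = (r₁ + r₂)/2 = 27133 km.
On the circular orbit at r = 7906 km, v_c = √(μ/r) = 7.1005 km/s.
Transfer-orbit speed at the same r (vis-viva, a = a_t): v_t = √[μ(2/r − 1/a_t)] = 9.2814 km/s.
Δv₁ = |v_t − v_c| = |9.2814 − 7.1005| = 2.181 km/s.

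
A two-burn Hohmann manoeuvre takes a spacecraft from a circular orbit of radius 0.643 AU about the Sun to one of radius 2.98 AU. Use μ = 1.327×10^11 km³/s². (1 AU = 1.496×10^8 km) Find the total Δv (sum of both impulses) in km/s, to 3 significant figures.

Δv = 17.5 km/s

In km: r₁ = 0.643 × 1.496×10^8 = 9.61928×10^7 km; r₂ = 2.98 × 1.496×10^8 = 4.45808×10^8 km.
Semi-major axis of the transfer orbit: a_t = (9.61928×10^7 + 4.45808×10^8)/2 = 2.710004×10^8 km.
Circular speed at r₁: v₁ = √(μ/r₁) = √(1.327×10^11/9.61928×10^7) = 37.14 km/s.
On the transfer ellipse at r₁, vis-viva equation gives v_p = √[μ(2/r₁ − 1/a_t)] = 47.64 km/s.
First burn Δv₁ = |v_p − v₁| = 10.50 km/s.
Circular speed at r₂: v₂ = √(μ/r₂) = 17.253 km/s.
Transfer-orbit speed at r₂: v_a = √[μ(2/r₂ − 1/a_t)] = 10.279 km/s.
Second burn Δv₂ = |v₂ − v_a| = 6.974 km/s.
Total Δv = Δv₁ + Δv₂ = 17.47 km/s.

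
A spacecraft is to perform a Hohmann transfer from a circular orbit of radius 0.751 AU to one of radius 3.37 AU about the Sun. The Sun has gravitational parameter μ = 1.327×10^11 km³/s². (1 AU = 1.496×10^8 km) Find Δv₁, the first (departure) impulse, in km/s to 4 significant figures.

In km: r₁ = 0.751 × 1.496×10^8 = 1.123496×10^8 km; r₂ = 3.37 × 1.496×10^8 = 5.04152×10^8 km.
The Hohmann ellipse has a_t = (r₁ + r₂)/2 = 3.082508×10^8 km.
On the circular orbit at r = 1.123496×10^8 km, v_c = √(μ/r) = 34.368 km/s.
Vis-viva on the transfer ellipse at r = 1.123496×10^8 km gives v_t = √[μ(2/r − 1/a_t)] = 43.952 km/s.
Δv₁ = |v_t − v_c| = |43.952 − 34.368| = 9.584 km/s.

Δv₁ = 9.584 km/s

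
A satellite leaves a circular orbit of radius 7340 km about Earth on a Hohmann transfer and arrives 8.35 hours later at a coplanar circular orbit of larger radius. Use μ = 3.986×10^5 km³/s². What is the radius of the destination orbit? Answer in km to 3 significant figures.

r₂ = 59000 km

Transfer time t = 8.35 hours = 30060 s, and t = π√(a_t³/μ).
So a_t = (μ t²/π²)^(1/3) = (3.986×10^5 × (30060)² / π²)^(1/3) = 33169 km.
Since a_t = (r₁ + r₂)/2, r₂ = 2a_t − r₁ = 2×33169 − 7340 = 58998 km.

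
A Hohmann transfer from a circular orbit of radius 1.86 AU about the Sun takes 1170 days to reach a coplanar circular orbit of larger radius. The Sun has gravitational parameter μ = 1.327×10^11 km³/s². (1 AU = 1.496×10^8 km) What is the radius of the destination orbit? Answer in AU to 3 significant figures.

In km: r₁ = 1.86 × 1.496×10^8 = 2.78256×10^8 km.
Transfer time t = 1170 days = 1.01088×10^8 s, and t = π√(a_t³/μ).
So a_t = (μ t²/π²)^(1/3) = (1.327×10^11 × (1.01088×10^8)² / π²)^(1/3) = 5.1601×10^8 km.
Since a_t = (r₁ + r₂)/2, r₂ = 2a_t − r₁ = 2×5.1601×10^8 − 2.78256×10^8 = 7.53764×10^8 km.
In AU: r₂ = 7.53764×10^8 / 1.496×10^8 = 5.04 AU.

r₂ = 5.04 AU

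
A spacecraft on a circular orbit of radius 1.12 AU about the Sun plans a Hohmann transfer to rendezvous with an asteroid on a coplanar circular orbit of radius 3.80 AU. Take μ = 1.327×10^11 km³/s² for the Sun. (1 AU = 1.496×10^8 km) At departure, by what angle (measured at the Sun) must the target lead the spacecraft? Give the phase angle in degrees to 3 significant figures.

In km: r₁ = 1.12 × 1.496×10^8 = 1.67552×10^8 km; r₂ = 3.80 × 1.496×10^8 = 5.6848×10^8 km.
Transfer-ellipse semi-major axis a_t = (r₁ + r₂)/2 = (1.67552×10^8 + 5.6848×10^8)/2 = 3.68016×10^8 km.
The half-period of the transfer ellipse is t = π√(a_t³/μ) = 6.0886×10^7 s.
The target's mean motion on its circular orbit is ω₂ = √(μ/r₂³) = 2.6876×10^-8 rad/s.
Angle swept by the target during transfer: ω₂·t = 1.6364 rad = 93.76°.
Arrival is 180° from departure on the ellipse, so φ = 180° − 93.76° = 86.2°.

φ = 86.2°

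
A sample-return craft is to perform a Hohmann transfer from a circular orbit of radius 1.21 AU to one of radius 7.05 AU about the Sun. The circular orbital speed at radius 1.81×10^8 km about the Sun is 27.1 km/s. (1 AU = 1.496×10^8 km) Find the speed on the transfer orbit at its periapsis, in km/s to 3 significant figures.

From the circular-orbit relation v² = μ/r at r = 1.81×10^8 km: μ = v²r = (27.1)² × 1.81×10^8 = 1.32928×10^11 km³/s².
In km: r₁ = 1.21 × 1.496×10^8 = 1.81016×10^8 km; r₂ = 7.05 × 1.496×10^8 = 1.05468×10^9 km.
Transfer-ellipse semi-major axis a_t = (r₁ + r₂)/2 = (1.81016×10^8 + 1.05468×10^9)/2 = 6.17848×10^8 km.
The periapsis of the transfer ellipse is at r = 1.81016×10^8 km.
Applying v² = μ(2/r − 1/a_t): v = 35.41 km/s.

v = 35.4 km/s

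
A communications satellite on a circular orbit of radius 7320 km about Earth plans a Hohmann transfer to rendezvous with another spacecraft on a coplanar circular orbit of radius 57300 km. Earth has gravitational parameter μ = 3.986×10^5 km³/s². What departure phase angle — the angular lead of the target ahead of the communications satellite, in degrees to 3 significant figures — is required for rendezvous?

φ = 104°

The Hohmann ellipse has a_t = (r₁ + r₂)/2 = 32310 km.
Transfer time t = π√(a_t³/μ) = 28899 s.
Target angular speed ω₂ = √(μ/r₂³) = 4.6030×10^-5 rad/s.
Angle swept by the target during transfer: ω₂·t = 1.33022 rad = 76.22°.
The communications satellite traverses 180° on the transfer ellipse, so the target must lead by 180° − 76.22° = 104°.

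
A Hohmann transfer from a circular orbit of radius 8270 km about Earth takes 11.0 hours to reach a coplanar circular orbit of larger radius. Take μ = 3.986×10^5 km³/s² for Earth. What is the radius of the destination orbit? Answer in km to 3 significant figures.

r₂ = 71500 km

Transfer time t = 11.0 hours = 39600 s, and t = π√(a_t³/μ).
So a_t = (μ t²/π²)^(1/3) = (3.986×10^5 × (39600)² / π²)^(1/3) = 39860.5 km.
Since a_t = (r₁ + r₂)/2, r₂ = 2a_t − r₁ = 2×39860.5 − 8270 = 71451 km.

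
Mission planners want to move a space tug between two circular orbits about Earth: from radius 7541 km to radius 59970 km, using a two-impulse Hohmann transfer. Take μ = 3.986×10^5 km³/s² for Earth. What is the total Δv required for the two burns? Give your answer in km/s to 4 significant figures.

Semi-major axis of the transfer orbit: a_t = (7541 + 59970)/2 = 33755.5 km.
At r₁ the circular-orbit speed is v₁ = √(μ/r₁) = 7.2703 km/s.
On the transfer ellipse at r₁, vis-viva gives v_p = √[μ(2/r₁ − 1/a_t)] = 9.6906 km/s.
First burn Δv₁ = |v_p − v₁| = 2.420 km/s.
Circular speed at r₂: v₂ = √(μ/r₂) = 2.57811 km/s.
Transfer-orbit speed at r₂: v_a = √[μ(2/r₂ − 1/a_t)] = 1.21855 km/s.
Second burn Δv₂ = |v₂ − v_a| = 1.360 km/s.
Total Δv = Δv₁ + Δv₂ = 3.780 km/s.

Δv = 3.780 km/s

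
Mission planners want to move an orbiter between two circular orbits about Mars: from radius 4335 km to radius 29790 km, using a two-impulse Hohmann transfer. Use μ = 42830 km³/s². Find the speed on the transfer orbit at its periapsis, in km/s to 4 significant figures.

The Hohmann ellipse has a_t = (r₁ + r₂)/2 = 17062.5 km.
The periapsis of the transfer ellipse is at r = 4335 km.
From the vis-viva equation, v = √[μ(2/r − 1/a_t)] = 4.153 km/s.

v = 4.153 km/s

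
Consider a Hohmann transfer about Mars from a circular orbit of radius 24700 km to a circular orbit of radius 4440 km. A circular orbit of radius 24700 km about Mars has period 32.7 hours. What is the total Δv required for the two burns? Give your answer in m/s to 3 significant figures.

Δv = 1530 m/s

From Kepler's third law T² = 4π²r³/μ at r = 24700 km, T = 32.7 hours = 32.7 × 3600 s = 1.1772×10^5 s: μ = 4π²r³/T² = 42928.9 km³/s².
Transfer-ellipse semi-major axis a_t = (r₁ + r₂)/2 = (24700 + 4440)/2 = 14570 km.
Circular speed at r₁: v₁ = √(μ/r₁) = √(42928.9/24700) = 1.31834 km/s.
On the transfer ellipse at r₁, vis-viva equation gives v_a = √[μ(2/r₁ − 1/a_t)] = 0.727760 km/s.
First burn Δv₁ = |v_a − v₁| = 0.5906 km/s.
At r₂, v₂ = √(μ/r₂) = 3.10945 km/s.
Transfer-orbit speed at r₂: v_p = √[μ(2/r₂ − 1/a_t)] = 4.04858 km/s.
Second burn Δv₂ = |v₂ − v_p| = 0.9391 km/s.
Δv = Δv₁ + Δv₂ = 0.5906 + 0.9391 = 1.530 km/s.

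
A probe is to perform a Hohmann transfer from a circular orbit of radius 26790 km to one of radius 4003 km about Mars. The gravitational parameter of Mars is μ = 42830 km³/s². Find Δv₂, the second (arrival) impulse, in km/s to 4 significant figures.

Δv₂ = 1.044 km/s

Semi-major axis of the transfer orbit: a_t = (26790 + 4003)/2 = 15396.5 km.
On the circular orbit at r = 4003 km, v_c = √(μ/r) = 3.271 km/s.
Vis-viva on the transfer ellipse at r = 4003 km gives v_t = √[μ(2/r − 1/a_t)] = 4.315 km/s.
Δv₂ = |v_t − v_c| = |4.315 − 3.271| = 1.044 km/s.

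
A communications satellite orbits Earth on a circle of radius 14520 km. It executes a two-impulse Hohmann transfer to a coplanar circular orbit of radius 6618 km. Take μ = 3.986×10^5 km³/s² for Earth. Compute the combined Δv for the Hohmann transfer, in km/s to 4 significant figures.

Transfer-ellipse semi-major axis a_t = (r₁ + r₂)/2 = (14520 + 6618)/2 = 10569 km.
Circular speed at r₁: v₁ = √(μ/r₁) = √(3.986×10^5/14520) = 5.239 km/s.
Transfer-orbit speed at r₁ (v² = μ(2/r − 1/a)): v_a = √[μ(2/r₁ − 1/a_t)] = 4.146 km/s.
First burn Δv₁ = |v_a − v₁| = 1.093 km/s.
At r₂, v₂ = √(μ/r₂) = 7.7608 km/s.
Transfer-orbit speed at r₂: v_p = √[μ(2/r₂ − 1/a_t)] = 9.0964 km/s.
Second burn Δv₂ = |v₂ − v_p| = 1.336 km/s.
Total Δv = Δv₁ + Δv₂ = 2.429 km/s.

Δv = 2.429 km/s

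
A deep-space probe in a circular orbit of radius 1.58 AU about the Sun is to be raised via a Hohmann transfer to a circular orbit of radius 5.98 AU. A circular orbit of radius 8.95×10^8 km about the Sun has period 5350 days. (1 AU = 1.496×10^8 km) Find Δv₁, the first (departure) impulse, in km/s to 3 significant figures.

From Kepler's third law T² = 4π²r³/μ at r = 8.95×10^8 km, T = 5350 days = 5350 × 86400 s = 4.6224×10^8 s: μ = 4π²r³/T² = 1.32463×10^11 km³/s².
In km: r₁ = 1.58 × 1.496×10^8 = 2.36368×10^8 km; r₂ = 5.98 × 1.496×10^8 = 8.94608×10^8 km.
Semi-major axis of the transfer orbit: a_t = (2.36368×10^8 + 8.94608×10^8)/2 = 5.65488×10^8 km.
On the circular orbit at r = 2.36368×10^8 km, v_c = √(μ/r) = 23.673 km/s.
Transfer-orbit speed at the same r (vis-viva, a = a_t): v_t = √[μ(2/r − 1/a_t)] = 29.775 km/s.
Δv₁ = |v_t − v_c| = |29.775 − 23.673| = 6.102 km/s.

Δv₁ = 6.10 km/s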